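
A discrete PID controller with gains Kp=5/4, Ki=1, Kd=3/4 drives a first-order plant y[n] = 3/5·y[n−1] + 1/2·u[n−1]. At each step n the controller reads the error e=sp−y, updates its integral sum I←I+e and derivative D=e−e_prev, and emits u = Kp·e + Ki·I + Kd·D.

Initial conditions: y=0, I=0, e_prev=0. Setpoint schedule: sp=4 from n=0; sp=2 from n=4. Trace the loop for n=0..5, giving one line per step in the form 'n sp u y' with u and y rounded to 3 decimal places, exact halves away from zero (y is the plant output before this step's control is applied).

(exact arithmetic carried between steps; '≈' marks a value shown rounded to 6 d.p. or computed from one; I and e_prev carry over from the previous line; the table rounds u and y to 3 d.p., halves away from zero)
n=0: y=0, sp=4, e=sp−y=4; I=4, D=e−e_prev=4; u=5/4·4+1·4+3/4·4=12; next y=3/5·0+1/2·12=6
n=1: y=6, sp=4, e=sp−y=-2; I=2, D=e−e_prev=-6; u=5/4·(-2)+1·2+3/4·(-6)=-5; next y=3/5·6+1/2·(-5)=1.1
n=2: y=1.1, sp=4, e=sp−y=2.9; I=4.9, D=e−e_prev=4.9; u=5/4·2.9+1·4.9+3/4·4.9=12.2; next y=3/5·1.1+1/2·12.2=6.76
n=3: y=6.76, sp=4, e=sp−y=-2.76; I=2.14, D=e−e_prev=-5.66; u=5/4·(-2.76)+1·2.14+3/4·(-5.66)=-5.555; next y=3/5·6.76+1/2·(-5.555)=1.2785
n=4: y=1.2785, sp=2, e=sp−y=0.7215; I=2.8615, D=e−e_prev=3.4815; u=5/4·0.7215+1·2.8615+3/4·3.4815=6.3745; next y=3/5·1.2785+1/2·6.3745=3.95435
n=5: y=3.95435, sp=2, e=sp−y=-1.95435; I=0.90715, D=e−e_prev=-2.67585; u=5/4·(-1.95435)+1·0.90715+3/4·(-2.67585)=-3.542675; next y=3/5·3.95435+1/2·(-3.542675)≈0.601273

0 4 12.000 0.000
1 4 -5.000 6.000
2 4 12.200 1.100
3 4 -5.555 6.760
4 2 6.375 1.279
5 2 -3.543 3.954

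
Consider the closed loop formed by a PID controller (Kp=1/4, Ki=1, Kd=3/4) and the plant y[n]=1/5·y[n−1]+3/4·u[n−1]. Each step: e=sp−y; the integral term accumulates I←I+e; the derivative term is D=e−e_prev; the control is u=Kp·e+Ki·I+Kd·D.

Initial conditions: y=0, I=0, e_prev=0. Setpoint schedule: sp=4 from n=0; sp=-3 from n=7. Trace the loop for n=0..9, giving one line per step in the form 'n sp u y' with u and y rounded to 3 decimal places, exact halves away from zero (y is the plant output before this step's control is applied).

0 4 8.000 0.000
1 4 -3.000 6.000
2 4 13.600 -1.050
3 4 -8.718 9.990
4 4 22.633 -4.540
5 4 -20.938 16.067
6 4 39.564 -12.490
7 -3 -58.694 27.175
8 -3 77.651 -38.585
9 -3 -114.297 50.521

(exact arithmetic carried between steps; '≈' marks a value shown rounded to 6 d.p. or computed from one; I and e_prev carry over from the previous line; the table rounds u and y to 3 d.p., halves away from zero)
n=0: y=0, sp=4, e=sp−y=4; I=4, D=e−e_prev=4; u=1/4·4+1·4+3/4·4=8; next y=1/5·0+3/4·8=6
n=1: y=6, sp=4, e=sp−y=-2; I=2, D=e−e_prev=-6; u=1/4·(-2)+1·2+3/4·(-6)=-3; next y=1/5·6+3/4·(-3)=-1.05
n=2: y=-1.05, sp=4, e=sp−y=5.05; I=7.05, D=e−e_prev=7.05; u=1/4·5.05+1·7.05+3/4·7.05=13.6; next y=1/5·(-1.05)+3/4·13.6=9.99
n=3: y=9.99, sp=4, e=sp−y=-5.99; I=1.06, D=e−e_prev=-11.04; u=1/4·(-5.99)+1·1.06+3/4·(-11.04)=-8.7175; next y=1/5·9.99+3/4·(-8.7175)=-4.540125
n=4: y=-4.540125, sp=4, e=sp−y=8.540125; I=9.600125, D=e−e_prev=14.530125; u=1/4·8.540125+1·9.600125+3/4·14.530125=22.63275; next y=1/5·(-4.540125)+3/4·22.63275≈16.066538
n=5: y≈16.066538, sp=4, e=sp−y≈-12.066538; I≈-2.466413, D=e−e_prev≈-20.606663; u=1/4·(-12.066538)+1·(-2.466413)+3/4·(-20.606663)≈-20.938044; next y=1/5·16.066538+3/4·(-20.938044)≈-12.490225
n=6: y≈-12.490225, sp=4, e=sp−y≈16.490225; I≈14.023813, D=e−e_prev≈28.556763; u=1/4·16.490225+1·14.023813+3/4·28.556763≈39.563941; next y=1/5·(-12.490225)+3/4·39.563941≈27.174911
n=7: y≈27.174911, sp=-3, e=sp−y≈-30.174911; I≈-16.151098, D=e−e_prev≈-46.665136; u=1/4·(-30.174911)+1·(-16.151098)+3/4·(-46.665136)≈-58.693678; next y=1/5·27.174911+3/4·(-58.693678)≈-38.585276
n=8: y≈-38.585276, sp=-3, e=sp−y≈35.585276; I≈19.434178, D=e−e_prev≈65.760187; u=1/4·35.585276+1·19.434178+3/4·65.760187≈77.650638; next y=1/5·(-38.585276)+3/4·77.650638≈50.520923
n=9: y≈50.520923, sp=-3, e=sp−y≈-53.520923; I≈-34.086745, D=e−e_prev≈-89.106199; u=1/4·(-53.520923)+1·(-34.086745)+3/4·(-89.106199)≈-114.296625; next y=1/5·50.520923+3/4·(-114.296625)≈-75.618284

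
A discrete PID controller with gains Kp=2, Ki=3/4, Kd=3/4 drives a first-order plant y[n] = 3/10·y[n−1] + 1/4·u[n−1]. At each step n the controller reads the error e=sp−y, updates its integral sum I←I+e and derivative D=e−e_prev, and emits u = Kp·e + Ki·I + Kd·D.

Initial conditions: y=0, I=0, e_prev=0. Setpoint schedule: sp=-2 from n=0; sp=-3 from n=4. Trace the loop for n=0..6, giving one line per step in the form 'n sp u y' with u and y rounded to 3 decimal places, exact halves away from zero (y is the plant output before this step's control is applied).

(exact arithmetic carried between steps; '≈' marks a value shown rounded to 6 d.p. or computed from one; I and e_prev carry over from the previous line; the table rounds u and y to 3 d.p., halves away from zero)
n=0: y=0, sp=-2, e=sp−y=-2; I=-2, D=e−e_prev=-2; u=2·(-2)+3/4·(-2)+3/4·(-2)=-7; next y=3/10·0+1/4·(-7)=-1.75
n=1: y=-1.75, sp=-2, e=sp−y=-0.25; I=-2.25, D=e−e_prev=1.75; u=2·(-0.25)+3/4·(-2.25)+3/4·1.75=-0.875; next y=3/10·(-1.75)+1/4·(-0.875)=-0.74375
n=2: y=-0.74375, sp=-2, e=sp−y=-1.25625; I=-3.50625, D=e−e_prev=-1.00625; u=2·(-1.25625)+3/4·(-3.50625)+3/4·(-1.00625)=-5.896875; next y=3/10·(-0.74375)+1/4·(-5.896875)≈-1.697344
n=3: y≈-1.697344, sp=-2, e=sp−y≈-0.302656; I≈-3.808906, D=e−e_prev≈0.953594; u=2·(-0.302656)+3/4·(-3.808906)+3/4·0.953594≈-2.746797; next y=3/10·(-1.697344)+1/4·(-2.746797)≈-1.195902
n=4: y≈-1.195902, sp=-3, e=sp−y≈-1.804098; I≈-5.613004, D=e−e_prev≈-1.501441; u=2·(-1.804098)+3/4·(-5.613004)+3/4·(-1.501441)≈-8.944029; next y=3/10·(-1.195902)+1/4·(-8.944029)≈-2.594778
n=5: y≈-2.594778, sp=-3, e=sp−y≈-0.405222; I≈-6.018226, D=e−e_prev≈1.398876; u=2·(-0.405222)+3/4·(-6.018226)+3/4·1.398876≈-4.274957; next y=3/10·(-2.594778)+1/4·(-4.274957)≈-1.847173
n=6: y≈-1.847173, sp=-3, e=sp−y≈-1.152827; I≈-7.171053, D=e−e_prev≈-0.747605; u=2·(-1.152827)+3/4·(-7.171053)+3/4·(-0.747605)≈-8.244649; next y=3/10·(-1.847173)+1/4·(-8.244649)≈-2.615314

0 -2 -7.000 0.000
1 -2 -0.875 -1.750
2 -2 -5.897 -0.744
3 -2 -2.747 -1.697
4 -3 -8.944 -1.196
5 -3 -4.275 -2.595
6 -3 -8.245 -1.847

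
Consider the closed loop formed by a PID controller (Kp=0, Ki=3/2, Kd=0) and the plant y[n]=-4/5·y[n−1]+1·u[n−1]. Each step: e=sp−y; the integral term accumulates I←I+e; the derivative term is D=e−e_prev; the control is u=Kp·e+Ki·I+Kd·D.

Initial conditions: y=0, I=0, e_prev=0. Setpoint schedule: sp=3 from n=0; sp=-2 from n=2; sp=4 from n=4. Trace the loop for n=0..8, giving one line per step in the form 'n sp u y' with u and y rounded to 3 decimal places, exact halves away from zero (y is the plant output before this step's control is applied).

(exact arithmetic carried between steps; '≈' marks a value shown rounded to 6 d.p. or computed from one; I and e_prev carry over from the previous line; the table rounds u and y to 3 d.p., halves away from zero)
n=0: y=0, sp=3, e=sp−y=3; I=3, D=e−e_prev=3; u=0·3+3/2·3+0·3=4.5; next y=-4/5·0+1·4.5=4.5
n=1: y=4.5, sp=3, e=sp−y=-1.5; I=1.5, D=e−e_prev=-4.5; u=0·(-1.5)+3/2·1.5+0·(-4.5)=2.25; next y=-4/5·4.5+1·2.25=-1.35
n=2: y=-1.35, sp=-2, e=sp−y=-0.65; I=0.85, D=e−e_prev=0.85; u=0·(-0.65)+3/2·0.85+0·0.85=1.275; next y=-4/5·(-1.35)+1·1.275=2.355
n=3: y=2.355, sp=-2, e=sp−y=-4.355; I=-3.505, D=e−e_prev=-3.705; u=0·(-4.355)+3/2·(-3.505)+0·(-3.705)=-5.2575; next y=-4/5·2.355+1·(-5.2575)=-7.1415
n=4: y=-7.1415, sp=4, e=sp−y=11.1415; I=7.6365, D=e−e_prev=15.4965; u=0·11.1415+3/2·7.6365+0·15.4965=11.45475; next y=-4/5·(-7.1415)+1·11.45475=17.16795
n=5: y=17.16795, sp=4, e=sp−y=-13.16795; I=-5.53145, D=e−e_prev=-24.30945; u=0·(-13.16795)+3/2·(-5.53145)+0·(-24.30945)=-8.297175; next y=-4/5·17.16795+1·(-8.297175)=-22.031535
n=6: y=-22.031535, sp=4, e=sp−y=26.031535; I=20.500085, D=e−e_prev=39.199485; u=0·26.031535+3/2·20.500085+0·39.199485≈30.750128; next y=-4/5·(-22.031535)+1·30.750128≈48.375356
n=7: y≈48.375356, sp=4, e=sp−y≈-44.375356; I≈-23.875271, D=e−e_prev≈-70.406891; u=0·(-44.375356)+3/2·(-23.875271)+0·(-70.406891)≈-35.812906; next y=-4/5·48.375356+1·(-35.812906)≈-74.513190
n=8: y≈-74.513190, sp=4, e=sp−y≈78.513190; I≈54.637920, D=e−e_prev≈122.888546; u=0·78.513190+3/2·54.637920+0·122.888546≈81.956879; next y=-4/5·(-74.513190)+1·81.956879≈141.567432

0 3 4.500 0.000
1 3 2.250 4.500
2 -2 1.275 -1.350
3 -2 -5.258 2.355
4 4 11.455 -7.142
5 4 -8.297 17.168
6 4 30.750 -22.032
7 4 -35.813 48.375
8 4 81.957 -74.513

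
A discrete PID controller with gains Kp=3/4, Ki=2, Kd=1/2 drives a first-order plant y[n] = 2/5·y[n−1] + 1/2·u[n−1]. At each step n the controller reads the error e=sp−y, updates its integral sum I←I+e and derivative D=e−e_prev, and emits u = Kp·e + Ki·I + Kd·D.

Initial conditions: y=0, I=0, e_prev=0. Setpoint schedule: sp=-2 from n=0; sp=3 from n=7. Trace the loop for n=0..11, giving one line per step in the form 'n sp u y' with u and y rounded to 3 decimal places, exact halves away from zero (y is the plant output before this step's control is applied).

(exact arithmetic carried between steps; '≈' marks a value shown rounded to 6 d.p. or computed from one; I and e_prev carry over from the previous line; the table rounds u and y to 3 d.p., halves away from zero)
n=0: y=0, sp=-2, e=sp−y=-2; I=-2, D=e−e_prev=-2; u=3/4·(-2)+2·(-2)+1/2·(-2)=-6.5; next y=2/5·0+1/2·(-6.5)=-3.25
n=1: y=-3.25, sp=-2, e=sp−y=1.25; I=-0.75, D=e−e_prev=3.25; u=3/4·1.25+2·(-0.75)+1/2·3.25=1.0625; next y=2/5·(-3.25)+1/2·1.0625=-0.76875
n=2: y=-0.76875, sp=-2, e=sp−y=-1.23125; I=-1.98125, D=e−e_prev=-2.48125; u=3/4·(-1.23125)+2·(-1.98125)+1/2·(-2.48125)≈-6.126563; next y=2/5·(-0.76875)+1/2·(-6.126563)≈-3.370781
n=3: y≈-3.370781, sp=-2, e=sp−y≈1.370781; I≈-0.610469, D=e−e_prev≈2.602031; u=3/4·1.370781+2·(-0.610469)+1/2·2.602031≈1.108164; next y=2/5·(-3.370781)+1/2·1.108164≈-0.794230
n=4: y≈-0.794230, sp=-2, e=sp−y≈-1.205770; I≈-1.816238, D=e−e_prev≈-2.576551; u=3/4·(-1.205770)+2·(-1.816238)+1/2·(-2.576551)≈-5.825079; next y=2/5·(-0.794230)+1/2·(-5.825079)≈-3.230232
n=5: y≈-3.230232, sp=-2, e=sp−y≈1.230232; I≈-0.586007, D=e−e_prev≈2.436001; u=3/4·1.230232+2·(-0.586007)+1/2·2.436001≈0.968661; next y=2/5·(-3.230232)+1/2·0.968661≈-0.807762
n=6: y≈-0.807762, sp=-2, e=sp−y≈-1.192238; I≈-1.778245, D=e−e_prev≈-2.422470; u=3/4·(-1.192238)+2·(-1.778245)+1/2·(-2.422470)≈-5.661902; next y=2/5·(-0.807762)+1/2·(-5.661902)≈-3.154056
n=7: y≈-3.154056, sp=3, e=sp−y≈6.154056; I≈4.375811, D=e−e_prev≈7.346294; u=3/4·6.154056+2·4.375811+1/2·7.346294≈17.040312; next y=2/5·(-3.154056)+1/2·17.040312≈7.258534
n=8: y≈7.258534, sp=3, e=sp−y≈-4.258534; I≈0.117278, D=e−e_prev≈-10.412590; u=3/4·(-4.258534)+2·0.117278+1/2·(-10.412590)≈-8.165639; next y=2/5·7.258534+1/2·(-8.165639)≈-1.179406
n=9: y≈-1.179406, sp=3, e=sp−y≈4.179406; I≈4.296684, D=e−e_prev≈8.437940; u=3/4·4.179406+2·4.296684+1/2·8.437940≈15.946893; next y=2/5·(-1.179406)+1/2·15.946893≈7.501684
n=10: y≈7.501684, sp=3, e=sp−y≈-4.501684; I≈-0.205000, D=e−e_prev≈-8.681090; u=3/4·(-4.501684)+2·(-0.205000)+1/2·(-8.681090)≈-8.126807; next y=2/5·7.501684+1/2·(-8.126807)≈-1.062730
n=11: y≈-1.062730, sp=3, e=sp−y≈4.062730; I≈3.857730, D=e−e_prev≈8.564414; u=3/4·4.062730+2·3.857730+1/2·8.564414≈15.044715; next y=2/5·(-1.062730)+1/2·15.044715≈7.097266

0 -2 -6.500 0.000
1 -2 1.063 -3.250
2 -2 -6.127 -0.769
3 -2 1.108 -3.371
4 -2 -5.825 -0.794
5 -2 0.969 -3.230
6 -2 -5.662 -0.808
7 3 17.040 -3.154
8 3 -8.166 7.259
9 3 15.947 -1.179
10 3 -8.127 7.502
11 3 15.045 -1.063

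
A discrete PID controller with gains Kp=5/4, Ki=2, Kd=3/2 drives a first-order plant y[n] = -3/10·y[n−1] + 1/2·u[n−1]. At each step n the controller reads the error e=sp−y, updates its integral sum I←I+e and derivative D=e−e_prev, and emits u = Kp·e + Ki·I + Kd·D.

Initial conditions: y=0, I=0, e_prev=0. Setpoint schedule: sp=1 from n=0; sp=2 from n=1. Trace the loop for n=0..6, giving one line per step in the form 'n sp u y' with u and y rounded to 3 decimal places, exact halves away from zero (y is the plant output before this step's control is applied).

(exact arithmetic carried between steps; '≈' marks a value shown rounded to 6 d.p. or computed from one; I and e_prev carry over from the previous line; the table rounds u and y to 3 d.p., halves away from zero)
n=0: y=0, sp=1, e=sp−y=1; I=1, D=e−e_prev=1; u=5/4·1+2·1+3/2·1=4.75; next y=-3/10·0+1/2·4.75=2.375
n=1: y=2.375, sp=2, e=sp−y=-0.375; I=0.625, D=e−e_prev=-1.375; u=5/4·(-0.375)+2·0.625+3/2·(-1.375)=-1.28125; next y=-3/10·2.375+1/2·(-1.28125)=-1.353125
n=2: y=-1.353125, sp=2, e=sp−y=3.353125; I=3.978125, D=e−e_prev=3.728125; u=5/4·3.353125+2·3.978125+3/2·3.728125≈17.739844; next y=-3/10·(-1.353125)+1/2·17.739844≈9.275859
n=3: y≈9.275859, sp=2, e=sp−y≈-7.275859; I≈-3.297734, D=e−e_prev≈-10.628984; u=5/4·(-7.275859)+2·(-3.297734)+3/2·(-10.628984)≈-31.633770; next y=-3/10·9.275859+1/2·(-31.633770)≈-18.599643
n=4: y≈-18.599643, sp=2, e=sp−y≈20.599643; I≈17.301908, D=e−e_prev≈27.875502; u=5/4·20.599643+2·17.301908+3/2·27.875502≈102.166623; next y=-3/10·(-18.599643)+1/2·102.166623≈56.663204
n=5: y≈56.663204, sp=2, e=sp−y≈-54.663204; I≈-37.361296, D=e−e_prev≈-75.262847; u=5/4·(-54.663204)+2·(-37.361296)+3/2·(-75.262847)≈-255.945867; next y=-3/10·56.663204+1/2·(-255.945867)≈-144.971895
n=6: y≈-144.971895, sp=2, e=sp−y≈146.971895; I≈109.610599, D=e−e_prev≈201.635099; u=5/4·146.971895+2·109.610599+3/2·201.635099≈705.388714; next y=-3/10·(-144.971895)+1/2·705.388714≈396.185925

0 1 4.750 0.000
1 2 -1.281 2.375
2 2 17.740 -1.353
3 2 -31.634 9.276
4 2 102.167 -18.600
5 2 -255.946 56.663
6 2 705.389 -144.972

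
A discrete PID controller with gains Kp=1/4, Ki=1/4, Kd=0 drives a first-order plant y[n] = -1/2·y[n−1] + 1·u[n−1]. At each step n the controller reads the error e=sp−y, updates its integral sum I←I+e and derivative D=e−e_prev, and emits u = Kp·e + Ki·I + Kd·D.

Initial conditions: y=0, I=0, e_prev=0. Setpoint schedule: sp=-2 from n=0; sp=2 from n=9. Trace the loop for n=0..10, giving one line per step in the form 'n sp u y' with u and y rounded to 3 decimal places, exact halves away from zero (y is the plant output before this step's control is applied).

0 -2 -1.000 0.000
1 -2 -1.000 -1.000
2 -2 -1.500 -0.500
3 -2 -1.500 -1.250
4 -2 -1.875 -0.875
5 -2 -1.875 -1.438
6 -2 -2.156 -1.156
7 -2 -2.156 -1.578
8 -2 -2.367 -1.367
9 2 -0.367 -1.684
10 2 -0.525 0.475

(exact arithmetic carried between steps; '≈' marks a value shown rounded to 6 d.p. or computed from one; I and e_prev carry over from the previous line; the table rounds u and y to 3 d.p., halves away from zero)
n=0: y=0, sp=-2, e=sp−y=-2; I=-2, D=e−e_prev=-2; u=1/4·(-2)+1/4·(-2)+0·(-2)=-1; next y=-1/2·0+1·(-1)=-1
n=1: y=-1, sp=-2, e=sp−y=-1; I=-3, D=e−e_prev=1; u=1/4·(-1)+1/4·(-3)+0·1=-1; next y=-1/2·(-1)+1·(-1)=-0.5
n=2: y=-0.5, sp=-2, e=sp−y=-1.5; I=-4.5, D=e−e_prev=-0.5; u=1/4·(-1.5)+1/4·(-4.5)+0·(-0.5)=-1.5; next y=-1/2·(-0.5)+1·(-1.5)=-1.25
n=3: y=-1.25, sp=-2, e=sp−y=-0.75; I=-5.25, D=e−e_prev=0.75; u=1/4·(-0.75)+1/4·(-5.25)+0·0.75=-1.5; next y=-1/2·(-1.25)+1·(-1.5)=-0.875
n=4: y=-0.875, sp=-2, e=sp−y=-1.125; I=-6.375, D=e−e_prev=-0.375; u=1/4·(-1.125)+1/4·(-6.375)+0·(-0.375)=-1.875; next y=-1/2·(-0.875)+1·(-1.875)=-1.4375
n=5: y=-1.4375, sp=-2, e=sp−y=-0.5625; I=-6.9375, D=e−e_prev=0.5625; u=1/4·(-0.5625)+1/4·(-6.9375)+0·0.5625=-1.875; next y=-1/2·(-1.4375)+1·(-1.875)=-1.15625
n=6: y=-1.15625, sp=-2, e=sp−y=-0.84375; I=-7.78125, D=e−e_prev=-0.28125; u=1/4·(-0.84375)+1/4·(-7.78125)+0·(-0.28125)=-2.15625; next y=-1/2·(-1.15625)+1·(-2.15625)=-1.578125
n=7: y=-1.578125, sp=-2, e=sp−y=-0.421875; I=-8.203125, D=e−e_prev=0.421875; u=1/4·(-0.421875)+1/4·(-8.203125)+0·0.421875=-2.15625; next y=-1/2·(-1.578125)+1·(-2.15625)≈-1.367188
n=8: y≈-1.367188, sp=-2, e=sp−y≈-0.632813; I≈-8.835938, D=e−e_prev≈-0.210938; u=1/4·(-0.632813)+1/4·(-8.835938)+0·(-0.210938)≈-2.367188; next y=-1/2·(-1.367188)+1·(-2.367188)≈-1.683594
n=9: y≈-1.683594, sp=2, e=sp−y≈3.683594; I≈-5.152344, D=e−e_prev≈4.316406; u=1/4·3.683594+1/4·(-5.152344)+0·4.316406≈-0.367188; next y=-1/2·(-1.683594)+1·(-0.367188)≈0.474609
n=10: y≈0.474609, sp=2, e=sp−y≈1.525391; I≈-3.626953, D=e−e_prev≈-2.158203; u=1/4·1.525391+1/4·(-3.626953)+0·(-2.158203)≈-0.525391; next y=-1/2·0.474609+1·(-0.525391)≈-0.762695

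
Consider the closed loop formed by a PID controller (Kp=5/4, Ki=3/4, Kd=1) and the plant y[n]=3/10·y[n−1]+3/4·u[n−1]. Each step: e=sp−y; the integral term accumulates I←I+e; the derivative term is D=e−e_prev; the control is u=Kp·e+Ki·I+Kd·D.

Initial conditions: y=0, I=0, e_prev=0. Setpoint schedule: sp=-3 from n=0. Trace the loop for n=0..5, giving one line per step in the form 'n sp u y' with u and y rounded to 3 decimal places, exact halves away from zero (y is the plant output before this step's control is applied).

0 -3 -9.000 0.000
1 -3 12.000 -6.750
2 -3 -33.113 6.975
3 -3 62.282 -22.742
4 -3 -140.521 39.889
5 -3 289.882 -93.424

(exact arithmetic carried between steps; '≈' marks a value shown rounded to 6 d.p. or computed from one; I and e_prev carry over from the previous line; the table rounds u and y to 3 d.p., halves away from zero)
n=0: y=0, sp=-3, e=sp−y=-3; I=-3, D=e−e_prev=-3; u=5/4·(-3)+3/4·(-3)+1·(-3)=-9; next y=3/10·0+3/4·(-9)=-6.75
n=1: y=-6.75, sp=-3, e=sp−y=3.75; I=0.75, D=e−e_prev=6.75; u=5/4·3.75+3/4·0.75+1·6.75=12; next y=3/10·(-6.75)+3/4·12=6.975
n=2: y=6.975, sp=-3, e=sp−y=-9.975; I=-9.225, D=e−e_prev=-13.725; u=5/4·(-9.975)+3/4·(-9.225)+1·(-13.725)=-33.1125; next y=3/10·6.975+3/4·(-33.1125)=-22.741875
n=3: y=-22.741875, sp=-3, e=sp−y=19.741875; I=10.516875, D=e−e_prev=29.716875; u=5/4·19.741875+3/4·10.516875+1·29.716875=62.281875; next y=3/10·(-22.741875)+3/4·62.281875≈39.888844
n=4: y≈39.888844, sp=-3, e=sp−y≈-42.888844; I≈-32.371969, D=e−e_prev≈-62.630719; u=5/4·(-42.888844)+3/4·(-32.371969)+1·(-62.630719)≈-140.52075; next y=3/10·39.888844+3/4·(-140.52075)≈-93.423909
n=5: y≈-93.423909, sp=-3, e=sp−y≈90.423909; I≈58.051941, D=e−e_prev≈133.312753; u=5/4·90.423909+3/4·58.051941+1·133.312753≈289.881595; next y=3/10·(-93.423909)+3/4·289.881595≈189.384024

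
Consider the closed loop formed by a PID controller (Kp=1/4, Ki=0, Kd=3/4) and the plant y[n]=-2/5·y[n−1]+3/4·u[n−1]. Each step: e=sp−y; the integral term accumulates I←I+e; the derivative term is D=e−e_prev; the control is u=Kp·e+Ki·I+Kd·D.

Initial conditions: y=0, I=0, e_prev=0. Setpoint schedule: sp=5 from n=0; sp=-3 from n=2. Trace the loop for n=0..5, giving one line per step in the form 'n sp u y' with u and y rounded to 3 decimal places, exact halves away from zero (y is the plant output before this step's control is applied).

(exact arithmetic carried between steps; '≈' marks a value shown rounded to 6 d.p. or computed from one; I and e_prev carry over from the previous line; the table rounds u and y to 3 d.p., halves away from zero)
n=0: y=0, sp=5, e=sp−y=5; I=5, D=e−e_prev=5; u=1/4·5+0·5+3/4·5=5; next y=-2/5·0+3/4·5=3.75
n=1: y=3.75, sp=5, e=sp−y=1.25; I=6.25, D=e−e_prev=-3.75; u=1/4·1.25+0·6.25+3/4·(-3.75)=-2.5; next y=-2/5·3.75+3/4·(-2.5)=-3.375
n=2: y=-3.375, sp=-3, e=sp−y=0.375; I=6.625, D=e−e_prev=-0.875; u=1/4·0.375+0·6.625+3/4·(-0.875)=-0.5625; next y=-2/5·(-3.375)+3/4·(-0.5625)=0.928125
n=3: y=0.928125, sp=-3, e=sp−y=-3.928125; I=2.696875, D=e−e_prev=-4.303125; u=1/4·(-3.928125)+0·2.696875+3/4·(-4.303125)=-4.209375; next y=-2/5·0.928125+3/4·(-4.209375)≈-3.528281
n=4: y≈-3.528281, sp=-3, e=sp−y≈0.528281; I≈3.225156, D=e−e_prev≈4.456406; u=1/4·0.528281+0·3.225156+3/4·4.456406≈3.474375; next y=-2/5·(-3.528281)+3/4·3.474375≈4.017094
n=5: y≈4.017094, sp=-3, e=sp−y≈-7.017094; I≈-3.791938, D=e−e_prev≈-7.545375; u=1/4·(-7.017094)+0·(-3.791938)+3/4·(-7.545375)≈-7.413305; next y=-2/5·4.017094+3/4·(-7.413305)≈-7.166816

0 5 5.000 0.000
1 5 -2.500 3.750
2 -3 -0.563 -3.375
3 -3 -4.209 0.928
4 -3 3.474 -3.528
5 -3 -7.413 4.017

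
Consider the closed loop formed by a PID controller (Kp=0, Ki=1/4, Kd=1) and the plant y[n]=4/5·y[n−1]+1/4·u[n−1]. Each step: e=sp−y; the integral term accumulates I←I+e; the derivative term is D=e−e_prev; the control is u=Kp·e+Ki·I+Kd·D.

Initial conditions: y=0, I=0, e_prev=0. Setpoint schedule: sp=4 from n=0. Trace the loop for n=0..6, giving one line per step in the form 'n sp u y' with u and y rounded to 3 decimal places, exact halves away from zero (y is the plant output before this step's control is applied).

0 4 5.000 0.000
1 4 0.438 1.250
2 4 2.551 1.109
3 4 2.613 1.525
4 4 3.212 1.873
5 4 3.557 2.302
6 4 3.874 2.731

(exact arithmetic carried between steps; '≈' marks a value shown rounded to 6 d.p. or computed from one; I and e_prev carry over from the previous line; the table rounds u and y to 3 d.p., halves away from zero)
n=0: y=0, sp=4, e=sp−y=4; I=4, D=e−e_prev=4; u=0·4+1/4·4+1·4=5; next y=4/5·0+1/4·5=1.25
n=1: y=1.25, sp=4, e=sp−y=2.75; I=6.75, D=e−e_prev=-1.25; u=0·2.75+1/4·6.75+1·(-1.25)=0.4375; next y=4/5·1.25+1/4·0.4375=1.109375
n=2: y=1.109375, sp=4, e=sp−y=2.890625; I=9.640625, D=e−e_prev=0.140625; u=0·2.890625+1/4·9.640625+1·0.140625≈2.550781; next y=4/5·1.109375+1/4·2.550781≈1.525195
n=3: y≈1.525195, sp=4, e=sp−y≈2.474805; I≈12.115430, D=e−e_prev≈-0.415820; u=0·2.474805+1/4·12.115430+1·(-0.415820)≈2.613037; next y=4/5·1.525195+1/4·2.613037≈1.873416
n=4: y≈1.873416, sp=4, e=sp−y≈2.126584; I≈14.242014, D=e−e_prev≈-0.348220; u=0·2.126584+1/4·14.242014+1·(-0.348220)≈3.212283; next y=4/5·1.873416+1/4·3.212283≈2.301803
n=5: y≈2.301803, sp=4, e=sp−y≈1.698197; I≈15.940211, D=e−e_prev≈-0.428388; u=0·1.698197+1/4·15.940211+1·(-0.428388)≈3.556665; next y=4/5·2.301803+1/4·3.556665≈2.730609
n=6: y≈2.730609, sp=4, e=sp−y≈1.269391; I≈17.209602, D=e−e_prev≈-0.428806; u=0·1.269391+1/4·17.209602+1·(-0.428806)≈3.873595; next y=4/5·2.730609+1/4·3.873595≈3.152886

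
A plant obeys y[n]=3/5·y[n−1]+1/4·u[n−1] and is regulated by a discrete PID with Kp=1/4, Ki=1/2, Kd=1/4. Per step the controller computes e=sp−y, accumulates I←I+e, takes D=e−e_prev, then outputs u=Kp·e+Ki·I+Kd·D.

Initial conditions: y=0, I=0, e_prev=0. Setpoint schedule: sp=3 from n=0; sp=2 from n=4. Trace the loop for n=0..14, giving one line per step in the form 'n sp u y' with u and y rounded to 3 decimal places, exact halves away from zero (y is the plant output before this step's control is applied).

(exact arithmetic carried between steps; '≈' marks a value shown rounded to 6 d.p. or computed from one; I and e_prev carry over from the previous line; the table rounds u and y to 3 d.p., halves away from zero)
n=0: y=0, sp=3, e=sp−y=3; I=3, D=e−e_prev=3; u=1/4·3+1/2·3+1/4·3=3; next y=3/5·0+1/4·3=0.75
n=1: y=0.75, sp=3, e=sp−y=2.25; I=5.25, D=e−e_prev=-0.75; u=1/4·2.25+1/2·5.25+1/4·(-0.75)=3; next y=3/5·0.75+1/4·3=1.2
n=2: y=1.2, sp=3, e=sp−y=1.8; I=7.05, D=e−e_prev=-0.45; u=1/4·1.8+1/2·7.05+1/4·(-0.45)=3.8625; next y=3/5·1.2+1/4·3.8625=1.685625
n=3: y=1.685625, sp=3, e=sp−y=1.314375; I=8.364375, D=e−e_prev=-0.485625; u=1/4·1.314375+1/2·8.364375+1/4·(-0.485625)=4.389375; next y=3/5·1.685625+1/4·4.389375≈2.108719
n=4: y≈2.108719, sp=2, e=sp−y≈-0.108719; I≈8.255656, D=e−e_prev≈-1.423094; u=1/4·(-0.108719)+1/2·8.255656+1/4·(-1.423094)≈3.744875; next y=3/5·2.108719+1/4·3.744875≈2.20145
n=5: y=2.20145, sp=2, e=sp−y=-0.20145; I≈8.054206, D=e−e_prev≈-0.092731; u=1/4·(-0.20145)+1/2·8.054206+1/4·(-0.092731)≈3.953558; next y=3/5·2.20145+1/4·3.953558≈2.309259
n=6: y≈2.309259, sp=2, e=sp−y≈-0.309259; I≈7.744947, D=e−e_prev≈-0.107809; u=1/4·(-0.309259)+1/2·7.744947+1/4·(-0.107809)≈3.768206; next y=3/5·2.309259+1/4·3.768206≈2.327607
n=7: y≈2.327607, sp=2, e=sp−y≈-0.327607; I≈7.417340, D=e−e_prev≈-0.018348; u=1/4·(-0.327607)+1/2·7.417340+1/4·(-0.018348)≈3.622181; next y=3/5·2.327607+1/4·3.622181≈2.302110
n=8: y≈2.302110, sp=2, e=sp−y≈-0.302110; I≈7.115230, D=e−e_prev≈0.025498; u=1/4·(-0.302110)+1/2·7.115230+1/4·0.025498≈3.488462; next y=3/5·2.302110+1/4·3.488462≈2.253381
n=9: y≈2.253381, sp=2, e=sp−y≈-0.253381; I≈6.861849, D=e−e_prev≈0.048728; u=1/4·(-0.253381)+1/2·6.861849+1/4·0.048728≈3.379761; next y=3/5·2.253381+1/4·3.379761≈2.196969
n=10: y≈2.196969, sp=2, e=sp−y≈-0.196969; I≈6.664880, D=e−e_prev≈0.056412; u=1/4·(-0.196969)+1/2·6.664880+1/4·0.056412≈3.297301; next y=3/5·2.196969+1/4·3.297301≈2.142507
n=11: y≈2.142507, sp=2, e=sp−y≈-0.142507; I≈6.522373, D=e−e_prev≈0.054462; u=1/4·(-0.142507)+1/2·6.522373+1/4·0.054462≈3.239176; next y=3/5·2.142507+1/4·3.239176≈2.095298
n=12: y≈2.095298, sp=2, e=sp−y≈-0.095298; I≈6.427075, D=e−e_prev≈0.047209; u=1/4·(-0.095298)+1/2·6.427075+1/4·0.047209≈3.201515; next y=3/5·2.095298+1/4·3.201515≈2.057558
n=13: y≈2.057558, sp=2, e=sp−y≈-0.057558; I≈6.369518, D=e−e_prev≈0.037740; u=1/4·(-0.057558)+1/2·6.369518+1/4·0.037740≈3.179805; next y=3/5·2.057558+1/4·3.179805≈2.029486
n=14: y≈2.029486, sp=2, e=sp−y≈-0.029486; I≈6.340032, D=e−e_prev≈0.028072; u=1/4·(-0.029486)+1/2·6.340032+1/4·0.028072≈3.169663; next y=3/5·2.029486+1/4·3.169663≈2.010107

0 3 3.000 0.000
1 3 3.000 0.750
2 3 3.863 1.200
3 3 4.389 1.686
4 2 3.745 2.109
5 2 3.954 2.201
6 2 3.768 2.309
7 2 3.622 2.328
8 2 3.488 2.302
9 2 3.380 2.253
10 2 3.297 2.197
11 2 3.239 2.143
12 2 3.202 2.095
13 2 3.180 2.058
14 2 3.170 2.029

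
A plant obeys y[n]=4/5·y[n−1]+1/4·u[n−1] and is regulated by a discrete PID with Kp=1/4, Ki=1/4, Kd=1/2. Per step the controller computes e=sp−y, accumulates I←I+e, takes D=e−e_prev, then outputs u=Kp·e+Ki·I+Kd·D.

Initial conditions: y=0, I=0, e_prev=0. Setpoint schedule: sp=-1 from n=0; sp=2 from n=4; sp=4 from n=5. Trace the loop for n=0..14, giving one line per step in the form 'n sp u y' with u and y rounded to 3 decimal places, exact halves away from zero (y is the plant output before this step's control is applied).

0 -1 -1.000 0.000
1 -1 -0.500 -0.250
2 -1 -0.738 -0.325
3 -1 -0.824 -0.444
4 2 2.094 -0.562
5 4 2.540 0.074
6 4 2.219 0.694
7 4 2.940 1.110
8 4 3.357 1.623
9 4 3.693 2.138
10 4 3.920 2.634
11 4 4.056 3.087
12 4 4.115 3.484
13 4 4.110 3.816
14 4 4.058 4.080

(exact arithmetic carried between steps; '≈' marks a value shown rounded to 6 d.p. or computed from one; I and e_prev carry over from the previous line; the table rounds u and y to 3 d.p., halves away from zero)
n=0: y=0, sp=-1, e=sp−y=-1; I=-1, D=e−e_prev=-1; u=1/4·(-1)+1/4·(-1)+1/2·(-1)=-1; next y=4/5·0+1/4·(-1)=-0.25
n=1: y=-0.25, sp=-1, e=sp−y=-0.75; I=-1.75, D=e−e_prev=0.25; u=1/4·(-0.75)+1/4·(-1.75)+1/2·0.25=-0.5; next y=4/5·(-0.25)+1/4·(-0.5)=-0.325
n=2: y=-0.325, sp=-1, e=sp−y=-0.675; I=-2.425, D=e−e_prev=0.075; u=1/4·(-0.675)+1/4·(-2.425)+1/2·0.075=-0.7375; next y=4/5·(-0.325)+1/4·(-0.7375)=-0.444375
n=3: y=-0.444375, sp=-1, e=sp−y=-0.555625; I=-2.980625, D=e−e_prev=0.119375; u=1/4·(-0.555625)+1/4·(-2.980625)+1/2·0.119375=-0.824375; next y=4/5·(-0.444375)+1/4·(-0.824375)≈-0.561594
n=4: y≈-0.561594, sp=2, e=sp−y≈2.561594; I≈-0.419031, D=e−e_prev≈3.117219; u=1/4·2.561594+1/4·(-0.419031)+1/2·3.117219≈2.09425; next y=4/5·(-0.561594)+1/4·2.09425≈0.074288
n=5: y≈0.074288, sp=4, e=sp−y≈3.925713; I≈3.506681, D=e−e_prev≈1.364119; u=1/4·3.925713+1/4·3.506681+1/2·1.364119≈2.540158; next y=4/5·0.074288+1/4·2.540158≈0.694469
n=6: y≈0.694469, sp=4, e=sp−y≈3.305531; I≈6.812212, D=e−e_prev≈-0.620182; u=1/4·3.305531+1/4·6.812212+1/2·(-0.620182)≈2.219345; next y=4/5·0.694469+1/4·2.219345≈1.110412
n=7: y≈1.110412, sp=4, e=sp−y≈2.889588; I≈9.701800, D=e−e_prev≈-0.415942; u=1/4·2.889588+1/4·9.701800+1/2·(-0.415942)≈2.939876; next y=4/5·1.110412+1/4·2.939876≈1.623298
n=8: y≈1.623298, sp=4, e=sp−y≈2.376702; I≈12.078502, D=e−e_prev≈-0.512887; u=1/4·2.376702+1/4·12.078502+1/2·(-0.512887)≈3.357358; next y=4/5·1.623298+1/4·3.357358≈2.137978
n=9: y≈2.137978, sp=4, e=sp−y≈1.862022; I≈13.940524, D=e−e_prev≈-0.514680; u=1/4·1.862022+1/4·13.940524+1/2·(-0.514680)≈3.693297; next y=4/5·2.137978+1/4·3.693297≈2.633707
n=10: y≈2.633707, sp=4, e=sp−y≈1.366293; I≈15.306817, D=e−e_prev≈-0.495729; u=1/4·1.366293+1/4·15.306817+1/2·(-0.495729)≈3.920413; next y=4/5·2.633707+1/4·3.920413≈3.087069
n=11: y≈3.087069, sp=4, e=sp−y≈0.912931; I≈16.219748, D=e−e_prev≈-0.453362; u=1/4·0.912931+1/4·16.219748+1/2·(-0.453362)≈4.056489; next y=4/5·3.087069+1/4·4.056489≈3.483777
n=12: y≈3.483777, sp=4, e=sp−y≈0.516223; I≈16.735971, D=e−e_prev≈-0.396709; u=1/4·0.516223+1/4·16.735971+1/2·(-0.396709)≈4.114694; next y=4/5·3.483777+1/4·4.114694≈3.815695
n=13: y≈3.815695, sp=4, e=sp−y≈0.184305; I≈16.920276, D=e−e_prev≈-0.331918; u=1/4·0.184305+1/4·16.920276+1/2·(-0.331918)≈4.110186; next y=4/5·3.815695+1/4·4.110186≈4.080103
n=14: y≈4.080103, sp=4, e=sp−y≈-0.080103; I≈16.840173, D=e−e_prev≈-0.264407; u=1/4·(-0.080103)+1/4·16.840173+1/2·(-0.264407)≈4.057814; next y=4/5·4.080103+1/4·4.057814≈4.278536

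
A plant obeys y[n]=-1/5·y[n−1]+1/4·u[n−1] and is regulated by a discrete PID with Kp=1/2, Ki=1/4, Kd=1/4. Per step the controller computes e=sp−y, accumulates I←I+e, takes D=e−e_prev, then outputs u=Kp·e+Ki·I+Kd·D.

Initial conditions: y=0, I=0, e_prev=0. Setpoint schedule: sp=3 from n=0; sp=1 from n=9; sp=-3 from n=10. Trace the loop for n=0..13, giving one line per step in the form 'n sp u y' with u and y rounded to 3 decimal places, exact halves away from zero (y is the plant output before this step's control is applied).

0 3 3.000 0.000
1 3 2.250 0.750
2 3 3.338 0.413
3 3 3.561 0.752
4 3 4.220 0.740
5 3 4.614 0.907
6 3 5.114 0.972
7 3 5.526 1.084
8 3 5.952 1.165
9 1 4.341 1.255
10 -3 1.220 0.834
11 -3 1.852 0.138
12 -3 0.597 0.435
13 -3 0.186 0.062

(exact arithmetic carried between steps; '≈' marks a value shown rounded to 6 d.p. or computed from one; I and e_prev carry over from the previous line; the table rounds u and y to 3 d.p., halves away from zero)
n=0: y=0, sp=3, e=sp−y=3; I=3, D=e−e_prev=3; u=1/2·3+1/4·3+1/4·3=3; next y=-1/5·0+1/4·3=0.75
n=1: y=0.75, sp=3, e=sp−y=2.25; I=5.25, D=e−e_prev=-0.75; u=1/2·2.25+1/4·5.25+1/4·(-0.75)=2.25; next y=-1/5·0.75+1/4·2.25=0.4125
n=2: y=0.4125, sp=3, e=sp−y=2.5875; I=7.8375, D=e−e_prev=0.3375; u=1/2·2.5875+1/4·7.8375+1/4·0.3375=3.3375; next y=-1/5·0.4125+1/4·3.3375=0.751875
n=3: y=0.751875, sp=3, e=sp−y=2.248125; I=10.085625, D=e−e_prev=-0.339375; u=1/2·2.248125+1/4·10.085625+1/4·(-0.339375)=3.560625; next y=-1/5·0.751875+1/4·3.560625≈0.739781
n=4: y≈0.739781, sp=3, e=sp−y≈2.260219; I≈12.345844, D=e−e_prev≈0.012094; u=1/2·2.260219+1/4·12.345844+1/4·0.012094≈4.219594; next y=-1/5·0.739781+1/4·4.219594≈0.906942
n=5: y≈0.906942, sp=3, e=sp−y≈2.093058; I≈14.438902, D=e−e_prev≈-0.167161; u=1/2·2.093058+1/4·14.438902+1/4·(-0.167161)≈4.614464; next y=-1/5·0.906942+1/4·4.614464≈0.972228
n=6: y≈0.972228, sp=3, e=sp−y≈2.027772; I≈16.466674, D=e−e_prev≈-0.065285; u=1/2·2.027772+1/4·16.466674+1/4·(-0.065285)≈5.114233; next y=-1/5·0.972228+1/4·5.114233≈1.084113
n=7: y≈1.084113, sp=3, e=sp−y≈1.915887; I≈18.382561, D=e−e_prev≈-0.111885; u=1/2·1.915887+1/4·18.382561+1/4·(-0.111885)≈5.525613; next y=-1/5·1.084113+1/4·5.525613≈1.164581
n=8: y≈1.164581, sp=3, e=sp−y≈1.835419; I≈20.217981, D=e−e_prev≈-0.080468; u=1/2·1.835419+1/4·20.217981+1/4·(-0.080468)≈5.952088; next y=-1/5·1.164581+1/4·5.952088≈1.255106
n=9: y≈1.255106, sp=1, e=sp−y≈-0.255106; I≈19.962875, D=e−e_prev≈-2.090525; u=1/2·(-0.255106)+1/4·19.962875+1/4·(-2.090525)≈4.340534; next y=-1/5·1.255106+1/4·4.340534≈0.834112
n=10: y≈0.834112, sp=-3, e=sp−y≈-3.834112; I≈16.128762, D=e−e_prev≈-3.579007; u=1/2·(-3.834112)+1/4·16.128762+1/4·(-3.579007)≈1.220383; next y=-1/5·0.834112+1/4·1.220383≈0.138273
n=11: y≈0.138273, sp=-3, e=sp−y≈-3.138273; I≈12.990489, D=e−e_prev≈0.695839; u=1/2·(-3.138273)+1/4·12.990489+1/4·0.695839≈1.852445; next y=-1/5·0.138273+1/4·1.852445≈0.435457
n=12: y≈0.435457, sp=-3, e=sp−y≈-3.435457; I≈9.555032, D=e−e_prev≈-0.297184; u=1/2·(-3.435457)+1/4·9.555032+1/4·(-0.297184)≈0.596734; next y=-1/5·0.435457+1/4·0.596734≈0.062092
n=13: y≈0.062092, sp=-3, e=sp−y≈-3.062092; I≈6.492940, D=e−e_prev≈0.373365; u=1/2·(-3.062092)+1/4·6.492940+1/4·0.373365≈0.185530; next y=-1/5·0.062092+1/4·0.185530≈0.033964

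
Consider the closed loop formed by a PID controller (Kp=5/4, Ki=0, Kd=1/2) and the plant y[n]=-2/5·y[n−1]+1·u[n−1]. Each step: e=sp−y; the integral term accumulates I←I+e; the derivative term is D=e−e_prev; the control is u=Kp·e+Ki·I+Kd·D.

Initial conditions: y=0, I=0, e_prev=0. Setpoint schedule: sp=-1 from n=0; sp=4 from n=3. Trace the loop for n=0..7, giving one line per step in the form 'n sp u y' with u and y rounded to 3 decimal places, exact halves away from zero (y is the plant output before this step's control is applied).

0 -1 -1.750 0.000
1 -1 1.813 -1.750
2 -1 -6.522 2.513
3 4 21.928 -7.527
4 4 -42.407 24.939
5 4 109.139 -52.382
6 4 -248.851 130.092
7 4 596.600 -300.888

(exact arithmetic carried between steps; '≈' marks a value shown rounded to 6 d.p. or computed from one; I and e_prev carry over from the previous line; the table rounds u and y to 3 d.p., halves away from zero)
n=0: y=0, sp=-1, e=sp−y=-1; I=-1, D=e−e_prev=-1; u=5/4·(-1)+0·(-1)+1/2·(-1)=-1.75; next y=-2/5·0+1·(-1.75)=-1.75
n=1: y=-1.75, sp=-1, e=sp−y=0.75; I=-0.25, D=e−e_prev=1.75; u=5/4·0.75+0·(-0.25)+1/2·1.75=1.8125; next y=-2/5·(-1.75)+1·1.8125=2.5125
n=2: y=2.5125, sp=-1, e=sp−y=-3.5125; I=-3.7625, D=e−e_prev=-4.2625; u=5/4·(-3.5125)+0·(-3.7625)+1/2·(-4.2625)=-6.521875; next y=-2/5·2.5125+1·(-6.521875)=-7.526875
n=3: y=-7.526875, sp=4, e=sp−y=11.526875; I=7.764375, D=e−e_prev=15.039375; u=5/4·11.526875+0·7.764375+1/2·15.039375≈21.928281; next y=-2/5·(-7.526875)+1·21.928281≈24.939031
n=4: y≈24.939031, sp=4, e=sp−y≈-20.939031; I≈-13.174656, D=e−e_prev≈-32.465906; u=5/4·(-20.939031)+0·(-13.174656)+1/2·(-32.465906)≈-42.406742; next y=-2/5·24.939031+1·(-42.406742)≈-52.382355
n=5: y≈-52.382355, sp=4, e=sp−y≈56.382355; I≈43.207698, D=e−e_prev≈77.321386; u=5/4·56.382355+0·43.207698+1/2·77.321386≈109.138636; next y=-2/5·(-52.382355)+1·109.138636≈130.091578
n=6: y≈130.091578, sp=4, e=sp−y≈-126.091578; I≈-82.883880, D=e−e_prev≈-182.473933; u=5/4·(-126.091578)+0·(-82.883880)+1/2·(-182.473933)≈-248.851439; next y=-2/5·130.091578+1·(-248.851439)≈-300.888070
n=7: y≈-300.888070, sp=4, e=sp−y≈304.888070; I≈222.004191, D=e−e_prev≈430.979649; u=5/4·304.888070+0·222.004191+1/2·430.979649≈596.599912; next y=-2/5·(-300.888070)+1·596.599912≈716.955141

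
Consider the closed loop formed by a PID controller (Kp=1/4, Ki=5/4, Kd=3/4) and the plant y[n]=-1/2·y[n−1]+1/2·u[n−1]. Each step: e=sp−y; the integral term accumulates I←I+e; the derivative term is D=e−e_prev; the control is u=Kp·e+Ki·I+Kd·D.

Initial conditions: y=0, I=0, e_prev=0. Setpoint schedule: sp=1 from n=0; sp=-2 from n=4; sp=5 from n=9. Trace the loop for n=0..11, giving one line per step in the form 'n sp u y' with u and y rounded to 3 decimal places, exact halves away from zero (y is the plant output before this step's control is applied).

(exact arithmetic carried between steps; '≈' marks a value shown rounded to 6 d.p. or computed from one; I and e_prev carry over from the previous line; the table rounds u and y to 3 d.p., halves away from zero)
n=0: y=0, sp=1, e=sp−y=1; I=1, D=e−e_prev=1; u=1/4·1+5/4·1+3/4·1=2.25; next y=-1/2·0+1/2·2.25=1.125
n=1: y=1.125, sp=1, e=sp−y=-0.125; I=0.875, D=e−e_prev=-1.125; u=1/4·(-0.125)+5/4·0.875+3/4·(-1.125)=0.21875; next y=-1/2·1.125+1/2·0.21875=-0.453125
n=2: y=-0.453125, sp=1, e=sp−y=1.453125; I=2.328125, D=e−e_prev=1.578125; u=1/4·1.453125+5/4·2.328125+3/4·1.578125≈4.457031; next y=-1/2·(-0.453125)+1/2·4.457031≈2.455078
n=3: y≈2.455078, sp=1, e=sp−y≈-1.455078; I≈0.873047, D=e−e_prev≈-2.908203; u=1/4·(-1.455078)+5/4·0.873047+3/4·(-2.908203)≈-1.453613; next y=-1/2·2.455078+1/2·(-1.453613)≈-1.954346
n=4: y≈-1.954346, sp=-2, e=sp−y≈-0.045654; I≈0.827393, D=e−e_prev≈1.409424; u=1/4·(-0.045654)+5/4·0.827393+3/4·1.409424≈2.079895; next y=-1/2·(-1.954346)+1/2·2.079895≈2.017120
n=5: y≈2.017120, sp=-2, e=sp−y≈-4.017120; I≈-3.189728, D=e−e_prev≈-3.971466; u=1/4·(-4.017120)+5/4·(-3.189728)+3/4·(-3.971466)≈-7.970039; next y=-1/2·2.017120+1/2·(-7.970039)≈-4.993580
n=6: y≈-4.993580, sp=-2, e=sp−y≈2.993580; I≈-0.196148, D=e−e_prev≈7.010700; u=1/4·2.993580+5/4·(-0.196148)+3/4·7.010700≈5.761235; next y=-1/2·(-4.993580)+1/2·5.761235≈5.377408
n=7: y≈5.377408, sp=-2, e=sp−y≈-7.377408; I≈-7.573555, D=e−e_prev≈-10.370987; u=1/4·(-7.377408)+5/4·(-7.573555)+3/4·(-10.370987)≈-19.089537; next y=-1/2·5.377408+1/2·(-19.089537)≈-12.233472
n=8: y≈-12.233472, sp=-2, e=sp−y≈10.233472; I≈2.659917, D=e−e_prev≈17.610880; u=1/4·10.233472+5/4·2.659917+3/4·17.610880≈19.091424; next y=-1/2·(-12.233472)+1/2·19.091424≈15.662448
n=9: y≈15.662448, sp=5, e=sp−y≈-10.662448; I≈-8.002531, D=e−e_prev≈-20.895920; u=1/4·(-10.662448)+5/4·(-8.002531)+3/4·(-20.895920)≈-28.340716; next y=-1/2·15.662448+1/2·(-28.340716)≈-22.001582
n=10: y≈-22.001582, sp=5, e=sp−y≈27.001582; I≈18.999051, D=e−e_prev≈37.664030; u=1/4·27.001582+5/4·18.999051+3/4·37.664030≈58.747231; next y=-1/2·(-22.001582)+1/2·58.747231≈40.374407
n=11: y≈40.374407, sp=5, e=sp−y≈-35.374407; I≈-16.375356, D=e−e_prev≈-62.375989; u=1/4·(-35.374407)+5/4·(-16.375356)+3/4·(-62.375989)≈-76.094788; next y=-1/2·40.374407+1/2·(-76.094788)≈-58.234597

0 1 2.250 0.000
1 1 0.219 1.125
2 1 4.457 -0.453
3 1 -1.454 2.455
4 -2 2.080 -1.954
5 -2 -7.970 2.017
6 -2 5.761 -4.994
7 -2 -19.090 5.377
8 -2 19.091 -12.233
9 5 -28.341 15.662
10 5 58.747 -22.002
11 5 -76.095 40.374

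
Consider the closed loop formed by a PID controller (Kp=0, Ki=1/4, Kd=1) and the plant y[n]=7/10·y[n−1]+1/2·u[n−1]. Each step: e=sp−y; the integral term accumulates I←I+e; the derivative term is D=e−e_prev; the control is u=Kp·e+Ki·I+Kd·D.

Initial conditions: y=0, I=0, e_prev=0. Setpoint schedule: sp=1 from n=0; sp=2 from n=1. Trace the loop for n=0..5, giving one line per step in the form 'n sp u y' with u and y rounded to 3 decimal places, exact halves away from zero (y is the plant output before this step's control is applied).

(exact arithmetic carried between steps; '≈' marks a value shown rounded to 6 d.p. or computed from one; I and e_prev carry over from the previous line; the table rounds u and y to 3 d.p., halves away from zero)
n=0: y=0, sp=1, e=sp−y=1; I=1, D=e−e_prev=1; u=0·1+1/4·1+1·1=1.25; next y=7/10·0+1/2·1.25=0.625
n=1: y=0.625, sp=2, e=sp−y=1.375; I=2.375, D=e−e_prev=0.375; u=0·1.375+1/4·2.375+1·0.375=0.96875; next y=7/10·0.625+1/2·0.96875=0.921875
n=2: y=0.921875, sp=2, e=sp−y=1.078125; I=3.453125, D=e−e_prev=-0.296875; u=0·1.078125+1/4·3.453125+1·(-0.296875)≈0.566406; next y=7/10·0.921875+1/2·0.566406≈0.928516
n=3: y≈0.928516, sp=2, e=sp−y≈1.071484; I≈4.524609, D=e−e_prev≈-0.006641; u=0·1.071484+1/4·4.524609+1·(-0.006641)≈1.124512; next y=7/10·0.928516+1/2·1.124512≈1.212217
n=4: y≈1.212217, sp=2, e=sp−y≈0.787783; I≈5.312393, D=e−e_prev≈-0.283701; u=0·0.787783+1/4·5.312393+1·(-0.283701)≈1.044397; next y=7/10·1.212217+1/2·1.044397≈1.370750
n=5: y≈1.370750, sp=2, e=sp−y≈0.629250; I≈5.941642, D=e−e_prev≈-0.158533; u=0·0.629250+1/4·5.941642+1·(-0.158533)≈1.326877; next y=7/10·1.370750+1/2·1.326877≈1.622964

0 1 1.250 0.000
1 2 0.969 0.625
2 2 0.566 0.922
3 2 1.125 0.929
4 2 1.044 1.212
5 2 1.327 1.371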